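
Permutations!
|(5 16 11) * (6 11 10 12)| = 6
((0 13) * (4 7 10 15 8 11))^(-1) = [13, 1, 2, 3, 11, 5, 6, 4, 15, 9, 7, 8, 12, 0, 14, 10] = (0 13)(4 11 8 15 10 7)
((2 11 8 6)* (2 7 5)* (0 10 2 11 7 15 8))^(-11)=(0 10 2 7 5 11)(6 15 8)=[10, 1, 7, 3, 4, 11, 15, 5, 6, 9, 2, 0, 12, 13, 14, 8]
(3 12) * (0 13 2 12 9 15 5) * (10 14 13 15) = [15, 1, 12, 9, 4, 0, 6, 7, 8, 10, 14, 11, 3, 2, 13, 5] = (0 15 5)(2 12 3 9 10 14 13)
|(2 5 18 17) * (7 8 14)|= 12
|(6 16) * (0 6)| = 3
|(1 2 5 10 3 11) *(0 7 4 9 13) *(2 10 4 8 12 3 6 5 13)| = 14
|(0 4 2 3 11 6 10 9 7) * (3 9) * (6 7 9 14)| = 9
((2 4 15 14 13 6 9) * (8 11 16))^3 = (16)(2 14 9 15 6 4 13) = [0, 1, 14, 3, 13, 5, 4, 7, 8, 15, 10, 11, 12, 2, 9, 6, 16]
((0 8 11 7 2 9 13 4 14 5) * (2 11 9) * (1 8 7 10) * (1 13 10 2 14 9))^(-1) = (0 5 14 2 11 7)(1 8)(4 13 10 9) = [5, 8, 11, 3, 13, 14, 6, 0, 1, 4, 9, 7, 12, 10, 2]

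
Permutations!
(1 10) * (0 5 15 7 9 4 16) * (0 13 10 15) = (0 5)(1 15 7 9 4 16 13 10) = [5, 15, 2, 3, 16, 0, 6, 9, 8, 4, 1, 11, 12, 10, 14, 7, 13]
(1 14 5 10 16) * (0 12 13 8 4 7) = (0 12 13 8 4 7)(1 14 5 10 16) = [12, 14, 2, 3, 7, 10, 6, 0, 4, 9, 16, 11, 13, 8, 5, 15, 1]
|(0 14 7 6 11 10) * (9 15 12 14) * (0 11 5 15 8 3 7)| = 10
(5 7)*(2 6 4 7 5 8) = (2 6 4 7 8) = [0, 1, 6, 3, 7, 5, 4, 8, 2]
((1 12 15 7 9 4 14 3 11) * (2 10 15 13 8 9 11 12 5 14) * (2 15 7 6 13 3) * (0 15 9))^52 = (0 6 8 15 13)(1 2 11 14 7 5 10) = [6, 2, 11, 3, 4, 10, 8, 5, 15, 9, 1, 14, 12, 0, 7, 13]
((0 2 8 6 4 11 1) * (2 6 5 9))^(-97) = (0 11 6 1 4)(2 9 5 8) = [11, 4, 9, 3, 0, 8, 1, 7, 2, 5, 10, 6]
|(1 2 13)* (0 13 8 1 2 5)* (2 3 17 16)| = 9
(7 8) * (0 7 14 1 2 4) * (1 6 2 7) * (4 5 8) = (0 1 7 4)(2 5 8 14 6) = [1, 7, 5, 3, 0, 8, 2, 4, 14, 9, 10, 11, 12, 13, 6]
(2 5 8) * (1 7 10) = (1 7 10)(2 5 8) = [0, 7, 5, 3, 4, 8, 6, 10, 2, 9, 1]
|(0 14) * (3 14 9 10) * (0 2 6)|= 7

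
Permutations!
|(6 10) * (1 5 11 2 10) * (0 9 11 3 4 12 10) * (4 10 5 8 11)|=|(0 9 4 12 5 3 10 6 1 8 11 2)|=12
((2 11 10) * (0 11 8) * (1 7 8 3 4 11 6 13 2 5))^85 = (0 6 13 2 3 4 11 10 5 1 7 8) = [6, 7, 3, 4, 11, 1, 13, 8, 0, 9, 5, 10, 12, 2]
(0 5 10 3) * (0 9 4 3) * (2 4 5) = (0 2 4 3 9 5 10) = [2, 1, 4, 9, 3, 10, 6, 7, 8, 5, 0]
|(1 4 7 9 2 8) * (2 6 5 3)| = 9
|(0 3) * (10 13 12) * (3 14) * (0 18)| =12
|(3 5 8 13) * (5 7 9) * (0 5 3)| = 12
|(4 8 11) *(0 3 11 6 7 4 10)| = |(0 3 11 10)(4 8 6 7)| = 4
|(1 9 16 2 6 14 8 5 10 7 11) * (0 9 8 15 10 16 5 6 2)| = |(0 9 5 16)(1 8 6 14 15 10 7 11)| = 8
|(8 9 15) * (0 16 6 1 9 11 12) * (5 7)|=18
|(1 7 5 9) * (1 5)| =|(1 7)(5 9)| =2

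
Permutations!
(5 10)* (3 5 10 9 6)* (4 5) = [0, 1, 2, 4, 5, 9, 3, 7, 8, 6, 10] = (10)(3 4 5 9 6)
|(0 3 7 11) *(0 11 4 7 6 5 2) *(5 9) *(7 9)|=8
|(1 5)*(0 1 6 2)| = 5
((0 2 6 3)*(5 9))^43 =(0 3 6 2)(5 9) =[3, 1, 0, 6, 4, 9, 2, 7, 8, 5]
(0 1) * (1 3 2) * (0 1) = [3, 1, 0, 2] = (0 3 2)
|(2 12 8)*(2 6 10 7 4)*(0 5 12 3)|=|(0 5 12 8 6 10 7 4 2 3)|=10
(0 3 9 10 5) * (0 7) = (0 3 9 10 5 7) = [3, 1, 2, 9, 4, 7, 6, 0, 8, 10, 5]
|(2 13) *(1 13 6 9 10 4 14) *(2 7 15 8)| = 11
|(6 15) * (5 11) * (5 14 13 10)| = 10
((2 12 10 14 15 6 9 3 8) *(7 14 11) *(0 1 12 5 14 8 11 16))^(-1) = [16, 0, 8, 9, 4, 2, 15, 11, 7, 6, 12, 3, 1, 13, 5, 14, 10] = (0 16 10 12 1)(2 8 7 11 3 9 6 15 14 5)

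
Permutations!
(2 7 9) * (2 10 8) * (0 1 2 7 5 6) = (0 1 2 5 6)(7 9 10 8) = [1, 2, 5, 3, 4, 6, 0, 9, 7, 10, 8]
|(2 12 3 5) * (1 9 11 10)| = |(1 9 11 10)(2 12 3 5)| = 4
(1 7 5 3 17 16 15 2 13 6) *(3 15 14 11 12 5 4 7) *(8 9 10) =(1 3 17 16 14 11 12 5 15 2 13 6)(4 7)(8 9 10) =[0, 3, 13, 17, 7, 15, 1, 4, 9, 10, 8, 12, 5, 6, 11, 2, 14, 16]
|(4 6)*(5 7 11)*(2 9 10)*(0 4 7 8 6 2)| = |(0 4 2 9 10)(5 8 6 7 11)| = 5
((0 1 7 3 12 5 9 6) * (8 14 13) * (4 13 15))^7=[6, 0, 2, 7, 8, 12, 9, 1, 15, 5, 10, 11, 3, 14, 4, 13]=(0 6 9 5 12 3 7 1)(4 8 15 13 14)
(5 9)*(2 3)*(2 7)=(2 3 7)(5 9)=[0, 1, 3, 7, 4, 9, 6, 2, 8, 5]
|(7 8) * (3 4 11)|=6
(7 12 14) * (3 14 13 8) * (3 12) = (3 14 7)(8 12 13) = [0, 1, 2, 14, 4, 5, 6, 3, 12, 9, 10, 11, 13, 8, 7]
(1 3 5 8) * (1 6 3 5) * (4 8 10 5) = (1 4 8 6 3)(5 10) = [0, 4, 2, 1, 8, 10, 3, 7, 6, 9, 5]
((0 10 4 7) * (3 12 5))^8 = (3 5 12) = [0, 1, 2, 5, 4, 12, 6, 7, 8, 9, 10, 11, 3]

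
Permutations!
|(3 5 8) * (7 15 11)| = |(3 5 8)(7 15 11)| = 3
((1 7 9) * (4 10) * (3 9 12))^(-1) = [0, 9, 2, 12, 10, 5, 6, 1, 8, 3, 4, 11, 7] = (1 9 3 12 7)(4 10)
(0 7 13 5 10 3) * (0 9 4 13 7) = (3 9 4 13 5 10) = [0, 1, 2, 9, 13, 10, 6, 7, 8, 4, 3, 11, 12, 5]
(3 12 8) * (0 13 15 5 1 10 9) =(0 13 15 5 1 10 9)(3 12 8) =[13, 10, 2, 12, 4, 1, 6, 7, 3, 0, 9, 11, 8, 15, 14, 5]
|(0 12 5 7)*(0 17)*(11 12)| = 6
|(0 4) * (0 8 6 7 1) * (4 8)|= |(0 8 6 7 1)|= 5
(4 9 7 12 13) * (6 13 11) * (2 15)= (2 15)(4 9 7 12 11 6 13)= [0, 1, 15, 3, 9, 5, 13, 12, 8, 7, 10, 6, 11, 4, 14, 2]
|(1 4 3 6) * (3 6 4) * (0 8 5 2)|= |(0 8 5 2)(1 3 4 6)|= 4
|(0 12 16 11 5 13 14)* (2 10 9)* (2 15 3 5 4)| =13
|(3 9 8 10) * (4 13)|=|(3 9 8 10)(4 13)|=4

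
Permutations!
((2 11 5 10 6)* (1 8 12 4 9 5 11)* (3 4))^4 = [0, 4, 3, 10, 6, 1, 12, 7, 9, 2, 8, 11, 5] = (1 4 6 12 5)(2 3 10 8 9)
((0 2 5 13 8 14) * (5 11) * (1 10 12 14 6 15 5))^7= [0, 1, 2, 3, 4, 8, 5, 7, 15, 9, 10, 11, 12, 6, 14, 13]= (5 8 15 13 6)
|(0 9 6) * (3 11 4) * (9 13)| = |(0 13 9 6)(3 11 4)| = 12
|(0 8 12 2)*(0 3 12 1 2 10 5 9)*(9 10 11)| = 8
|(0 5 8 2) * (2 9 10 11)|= 7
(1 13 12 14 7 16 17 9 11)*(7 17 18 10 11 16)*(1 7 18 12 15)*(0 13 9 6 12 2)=(0 13 15 1 9 16 2)(6 12 14 17)(7 18 10 11)=[13, 9, 0, 3, 4, 5, 12, 18, 8, 16, 11, 7, 14, 15, 17, 1, 2, 6, 10]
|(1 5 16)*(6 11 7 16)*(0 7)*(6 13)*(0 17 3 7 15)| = |(0 15)(1 5 13 6 11 17 3 7 16)| = 18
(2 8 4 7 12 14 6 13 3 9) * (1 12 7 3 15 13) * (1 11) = (1 12 14 6 11)(2 8 4 3 9)(13 15) = [0, 12, 8, 9, 3, 5, 11, 7, 4, 2, 10, 1, 14, 15, 6, 13]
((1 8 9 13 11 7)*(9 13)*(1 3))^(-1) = [0, 3, 2, 7, 4, 5, 6, 11, 1, 9, 10, 13, 12, 8] = (1 3 7 11 13 8)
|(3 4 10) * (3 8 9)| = |(3 4 10 8 9)| = 5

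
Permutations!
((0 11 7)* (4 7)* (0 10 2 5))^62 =(0 5 2 10 7 4 11) =[5, 1, 10, 3, 11, 2, 6, 4, 8, 9, 7, 0]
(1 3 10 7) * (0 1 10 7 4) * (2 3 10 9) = (0 1 10 4)(2 3 7 9) = [1, 10, 3, 7, 0, 5, 6, 9, 8, 2, 4]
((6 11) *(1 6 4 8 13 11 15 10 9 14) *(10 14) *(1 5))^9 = (1 5 14 15 6)(4 8 13 11)(9 10) = [0, 5, 2, 3, 8, 14, 1, 7, 13, 10, 9, 4, 12, 11, 15, 6]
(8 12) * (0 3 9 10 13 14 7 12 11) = (0 3 9 10 13 14 7 12 8 11) = [3, 1, 2, 9, 4, 5, 6, 12, 11, 10, 13, 0, 8, 14, 7]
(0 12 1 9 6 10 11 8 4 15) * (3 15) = (0 12 1 9 6 10 11 8 4 3 15) = [12, 9, 2, 15, 3, 5, 10, 7, 4, 6, 11, 8, 1, 13, 14, 0]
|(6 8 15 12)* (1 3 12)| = |(1 3 12 6 8 15)| = 6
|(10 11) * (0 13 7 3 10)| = |(0 13 7 3 10 11)| = 6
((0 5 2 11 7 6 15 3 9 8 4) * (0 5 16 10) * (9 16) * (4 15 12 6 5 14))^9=[8, 1, 11, 10, 14, 2, 12, 5, 3, 15, 9, 7, 6, 13, 4, 16, 0]=(0 8 3 10 9 15 16)(2 11 7 5)(4 14)(6 12)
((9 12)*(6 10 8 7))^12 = (12) = [0, 1, 2, 3, 4, 5, 6, 7, 8, 9, 10, 11, 12]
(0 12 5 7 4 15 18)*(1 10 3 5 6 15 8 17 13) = (0 12 6 15 18)(1 10 3 5 7 4 8 17 13) = [12, 10, 2, 5, 8, 7, 15, 4, 17, 9, 3, 11, 6, 1, 14, 18, 16, 13, 0]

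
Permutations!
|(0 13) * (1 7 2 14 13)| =6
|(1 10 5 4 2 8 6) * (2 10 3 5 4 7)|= |(1 3 5 7 2 8 6)(4 10)|= 14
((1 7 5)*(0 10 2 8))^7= [8, 7, 10, 3, 4, 1, 6, 5, 2, 9, 0]= (0 8 2 10)(1 7 5)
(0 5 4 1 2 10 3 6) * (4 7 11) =(0 5 7 11 4 1 2 10 3 6) =[5, 2, 10, 6, 1, 7, 0, 11, 8, 9, 3, 4]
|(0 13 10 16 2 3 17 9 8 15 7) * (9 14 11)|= |(0 13 10 16 2 3 17 14 11 9 8 15 7)|= 13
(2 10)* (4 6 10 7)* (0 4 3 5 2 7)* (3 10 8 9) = [4, 1, 0, 5, 6, 2, 8, 10, 9, 3, 7] = (0 4 6 8 9 3 5 2)(7 10)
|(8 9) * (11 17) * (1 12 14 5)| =|(1 12 14 5)(8 9)(11 17)| =4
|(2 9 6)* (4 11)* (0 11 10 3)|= |(0 11 4 10 3)(2 9 6)|= 15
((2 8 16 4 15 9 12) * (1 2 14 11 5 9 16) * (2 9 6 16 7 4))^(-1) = (1 8 2 16 6 5 11 14 12 9)(4 7 15) = [0, 8, 16, 3, 7, 11, 5, 15, 2, 1, 10, 14, 9, 13, 12, 4, 6]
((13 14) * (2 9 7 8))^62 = (14)(2 7)(8 9) = [0, 1, 7, 3, 4, 5, 6, 2, 9, 8, 10, 11, 12, 13, 14]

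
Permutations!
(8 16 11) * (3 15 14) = (3 15 14)(8 16 11) = [0, 1, 2, 15, 4, 5, 6, 7, 16, 9, 10, 8, 12, 13, 3, 14, 11]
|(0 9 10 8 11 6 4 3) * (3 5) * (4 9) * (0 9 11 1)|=8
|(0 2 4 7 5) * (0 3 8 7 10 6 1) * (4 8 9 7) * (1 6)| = |(0 2 8 4 10 1)(3 9 7 5)| = 12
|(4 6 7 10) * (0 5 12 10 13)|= 8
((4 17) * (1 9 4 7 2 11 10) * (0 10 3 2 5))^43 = (0 9 7 10 4 5 1 17)(2 11 3) = [9, 17, 11, 2, 5, 1, 6, 10, 8, 7, 4, 3, 12, 13, 14, 15, 16, 0]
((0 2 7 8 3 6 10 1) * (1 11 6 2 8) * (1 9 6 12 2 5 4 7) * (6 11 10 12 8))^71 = (0 6 12 2 1)(3 5 4 7 9 11 8) = [6, 0, 1, 5, 7, 4, 12, 9, 3, 11, 10, 8, 2]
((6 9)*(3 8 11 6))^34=[0, 1, 2, 9, 4, 5, 11, 7, 3, 6, 10, 8]=(3 9 6 11 8)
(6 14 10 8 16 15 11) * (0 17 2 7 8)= (0 17 2 7 8 16 15 11 6 14 10)= [17, 1, 7, 3, 4, 5, 14, 8, 16, 9, 0, 6, 12, 13, 10, 11, 15, 2]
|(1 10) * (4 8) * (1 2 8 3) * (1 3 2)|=6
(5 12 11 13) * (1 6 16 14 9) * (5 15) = [0, 6, 2, 3, 4, 12, 16, 7, 8, 1, 10, 13, 11, 15, 9, 5, 14] = (1 6 16 14 9)(5 12 11 13 15)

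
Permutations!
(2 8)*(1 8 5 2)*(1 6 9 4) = [0, 8, 5, 3, 1, 2, 9, 7, 6, 4] = (1 8 6 9 4)(2 5)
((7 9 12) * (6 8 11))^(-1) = [0, 1, 2, 3, 4, 5, 11, 12, 6, 7, 10, 8, 9] = (6 11 8)(7 12 9)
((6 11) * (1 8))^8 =(11) =[0, 1, 2, 3, 4, 5, 6, 7, 8, 9, 10, 11]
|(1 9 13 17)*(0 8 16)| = |(0 8 16)(1 9 13 17)| = 12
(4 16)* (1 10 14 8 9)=[0, 10, 2, 3, 16, 5, 6, 7, 9, 1, 14, 11, 12, 13, 8, 15, 4]=(1 10 14 8 9)(4 16)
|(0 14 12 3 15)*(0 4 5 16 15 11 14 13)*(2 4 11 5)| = 14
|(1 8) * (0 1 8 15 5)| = |(0 1 15 5)| = 4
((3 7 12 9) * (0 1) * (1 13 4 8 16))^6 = (16)(3 12)(7 9) = [0, 1, 2, 12, 4, 5, 6, 9, 8, 7, 10, 11, 3, 13, 14, 15, 16]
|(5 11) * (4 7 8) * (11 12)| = |(4 7 8)(5 12 11)| = 3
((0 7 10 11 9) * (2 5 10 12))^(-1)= [9, 1, 12, 3, 4, 2, 6, 0, 8, 11, 5, 10, 7]= (0 9 11 10 5 2 12 7)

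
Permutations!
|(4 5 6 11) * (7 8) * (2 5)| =10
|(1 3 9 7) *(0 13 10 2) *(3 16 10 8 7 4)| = |(0 13 8 7 1 16 10 2)(3 9 4)| = 24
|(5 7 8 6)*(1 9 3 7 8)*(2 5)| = 4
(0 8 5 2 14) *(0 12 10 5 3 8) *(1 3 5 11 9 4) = (1 3 8 5 2 14 12 10 11 9 4) = [0, 3, 14, 8, 1, 2, 6, 7, 5, 4, 11, 9, 10, 13, 12]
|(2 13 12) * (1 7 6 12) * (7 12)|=|(1 12 2 13)(6 7)|=4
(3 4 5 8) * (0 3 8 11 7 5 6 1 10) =(0 3 4 6 1 10)(5 11 7) =[3, 10, 2, 4, 6, 11, 1, 5, 8, 9, 0, 7]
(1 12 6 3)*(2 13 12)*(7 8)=(1 2 13 12 6 3)(7 8)=[0, 2, 13, 1, 4, 5, 3, 8, 7, 9, 10, 11, 6, 12]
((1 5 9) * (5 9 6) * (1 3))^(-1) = (1 3 9)(5 6) = [0, 3, 2, 9, 4, 6, 5, 7, 8, 1]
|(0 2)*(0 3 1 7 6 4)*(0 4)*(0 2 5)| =10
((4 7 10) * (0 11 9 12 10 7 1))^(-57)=[1, 4, 2, 3, 10, 5, 6, 7, 8, 11, 12, 0, 9]=(0 1 4 10 12 9 11)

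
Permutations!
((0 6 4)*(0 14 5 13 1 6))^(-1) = (1 13 5 14 4 6) = [0, 13, 2, 3, 6, 14, 1, 7, 8, 9, 10, 11, 12, 5, 4]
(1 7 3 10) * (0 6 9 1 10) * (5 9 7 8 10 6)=(0 5 9 1 8 10 6 7 3)=[5, 8, 2, 0, 4, 9, 7, 3, 10, 1, 6]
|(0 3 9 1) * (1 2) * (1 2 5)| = 5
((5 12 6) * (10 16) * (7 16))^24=(16)=[0, 1, 2, 3, 4, 5, 6, 7, 8, 9, 10, 11, 12, 13, 14, 15, 16]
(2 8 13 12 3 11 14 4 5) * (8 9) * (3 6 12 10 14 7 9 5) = (2 5)(3 11 7 9 8 13 10 14 4)(6 12) = [0, 1, 5, 11, 3, 2, 12, 9, 13, 8, 14, 7, 6, 10, 4]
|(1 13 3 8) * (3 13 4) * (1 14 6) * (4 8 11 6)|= 7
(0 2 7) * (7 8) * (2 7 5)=(0 7)(2 8 5)=[7, 1, 8, 3, 4, 2, 6, 0, 5]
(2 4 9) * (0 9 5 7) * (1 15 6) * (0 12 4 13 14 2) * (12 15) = (0 9)(1 12 4 5 7 15 6)(2 13 14) = [9, 12, 13, 3, 5, 7, 1, 15, 8, 0, 10, 11, 4, 14, 2, 6]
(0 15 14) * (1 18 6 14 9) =[15, 18, 2, 3, 4, 5, 14, 7, 8, 1, 10, 11, 12, 13, 0, 9, 16, 17, 6] =(0 15 9 1 18 6 14)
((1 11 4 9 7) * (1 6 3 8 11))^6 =(3 6 7 9 4 11 8) =[0, 1, 2, 6, 11, 5, 7, 9, 3, 4, 10, 8]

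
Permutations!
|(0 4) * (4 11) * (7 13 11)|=|(0 7 13 11 4)|=5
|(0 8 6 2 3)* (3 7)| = |(0 8 6 2 7 3)| = 6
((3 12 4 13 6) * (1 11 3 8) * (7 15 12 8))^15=[0, 8, 2, 11, 7, 5, 12, 4, 3, 9, 10, 1, 6, 15, 14, 13]=(1 8 3 11)(4 7)(6 12)(13 15)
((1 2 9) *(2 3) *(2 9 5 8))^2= (1 9 3)(2 8 5)= [0, 9, 8, 1, 4, 2, 6, 7, 5, 3]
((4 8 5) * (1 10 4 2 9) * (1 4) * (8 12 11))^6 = (2 5 8 11 12 4 9) = [0, 1, 5, 3, 9, 8, 6, 7, 11, 2, 10, 12, 4]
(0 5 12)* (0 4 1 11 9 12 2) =(0 5 2)(1 11 9 12 4) =[5, 11, 0, 3, 1, 2, 6, 7, 8, 12, 10, 9, 4]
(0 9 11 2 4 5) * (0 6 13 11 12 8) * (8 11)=(0 9 12 11 2 4 5 6 13 8)=[9, 1, 4, 3, 5, 6, 13, 7, 0, 12, 10, 2, 11, 8]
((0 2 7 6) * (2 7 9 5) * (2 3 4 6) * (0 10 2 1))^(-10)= [1, 7, 4, 2, 9, 10, 5, 0, 8, 6, 3]= (0 1 7)(2 4 9 6 5 10 3)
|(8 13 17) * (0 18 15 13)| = |(0 18 15 13 17 8)| = 6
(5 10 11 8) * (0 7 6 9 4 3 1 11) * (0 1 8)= (0 7 6 9 4 3 8 5 10 1 11)= [7, 11, 2, 8, 3, 10, 9, 6, 5, 4, 1, 0]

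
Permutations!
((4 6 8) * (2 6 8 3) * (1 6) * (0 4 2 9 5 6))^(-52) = (9)(0 2 4 1 8) = [2, 8, 4, 3, 1, 5, 6, 7, 0, 9]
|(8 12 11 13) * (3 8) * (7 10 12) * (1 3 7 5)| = |(1 3 8 5)(7 10 12 11 13)| = 20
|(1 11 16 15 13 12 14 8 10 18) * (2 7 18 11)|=|(1 2 7 18)(8 10 11 16 15 13 12 14)|=8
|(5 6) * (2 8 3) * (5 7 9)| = |(2 8 3)(5 6 7 9)| = 12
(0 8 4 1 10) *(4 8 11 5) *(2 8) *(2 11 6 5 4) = (0 6 5 2 8 11 4 1 10) = [6, 10, 8, 3, 1, 2, 5, 7, 11, 9, 0, 4]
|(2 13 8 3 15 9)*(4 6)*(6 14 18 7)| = |(2 13 8 3 15 9)(4 14 18 7 6)| = 30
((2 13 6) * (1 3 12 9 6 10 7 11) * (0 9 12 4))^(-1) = (0 4 3 1 11 7 10 13 2 6 9) = [4, 11, 6, 1, 3, 5, 9, 10, 8, 0, 13, 7, 12, 2]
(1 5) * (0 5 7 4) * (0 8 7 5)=(1 5)(4 8 7)=[0, 5, 2, 3, 8, 1, 6, 4, 7]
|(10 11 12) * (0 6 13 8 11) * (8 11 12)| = 7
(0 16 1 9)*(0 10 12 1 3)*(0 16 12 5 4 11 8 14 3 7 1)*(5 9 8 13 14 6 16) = (0 12)(1 8 6 16 7)(3 5 4 11 13 14)(9 10) = [12, 8, 2, 5, 11, 4, 16, 1, 6, 10, 9, 13, 0, 14, 3, 15, 7]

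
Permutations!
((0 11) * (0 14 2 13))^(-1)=(0 13 2 14 11)=[13, 1, 14, 3, 4, 5, 6, 7, 8, 9, 10, 0, 12, 2, 11]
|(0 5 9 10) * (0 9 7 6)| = 4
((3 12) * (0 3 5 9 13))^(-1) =(0 13 9 5 12 3) =[13, 1, 2, 0, 4, 12, 6, 7, 8, 5, 10, 11, 3, 9]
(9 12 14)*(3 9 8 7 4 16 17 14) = (3 9 12)(4 16 17 14 8 7) = [0, 1, 2, 9, 16, 5, 6, 4, 7, 12, 10, 11, 3, 13, 8, 15, 17, 14]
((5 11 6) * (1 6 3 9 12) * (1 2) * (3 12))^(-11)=(1 6 5 11 12 2)(3 9)=[0, 6, 1, 9, 4, 11, 5, 7, 8, 3, 10, 12, 2]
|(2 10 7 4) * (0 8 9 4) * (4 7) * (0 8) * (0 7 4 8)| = 10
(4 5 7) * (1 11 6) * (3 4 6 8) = [0, 11, 2, 4, 5, 7, 1, 6, 3, 9, 10, 8] = (1 11 8 3 4 5 7 6)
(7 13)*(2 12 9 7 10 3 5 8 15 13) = (2 12 9 7)(3 5 8 15 13 10) = [0, 1, 12, 5, 4, 8, 6, 2, 15, 7, 3, 11, 9, 10, 14, 13]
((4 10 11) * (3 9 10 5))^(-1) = (3 5 4 11 10 9) = [0, 1, 2, 5, 11, 4, 6, 7, 8, 3, 9, 10]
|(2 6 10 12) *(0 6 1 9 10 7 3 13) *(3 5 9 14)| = |(0 6 7 5 9 10 12 2 1 14 3 13)| = 12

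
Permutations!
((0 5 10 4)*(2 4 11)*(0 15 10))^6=(2 4 15 10 11)=[0, 1, 4, 3, 15, 5, 6, 7, 8, 9, 11, 2, 12, 13, 14, 10]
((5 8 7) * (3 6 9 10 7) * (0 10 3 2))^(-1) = (0 2 8 5 7 10)(3 9 6) = [2, 1, 8, 9, 4, 7, 3, 10, 5, 6, 0]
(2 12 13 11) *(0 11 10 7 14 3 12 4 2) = [11, 1, 4, 12, 2, 5, 6, 14, 8, 9, 7, 0, 13, 10, 3] = (0 11)(2 4)(3 12 13 10 7 14)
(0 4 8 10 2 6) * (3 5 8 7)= (0 4 7 3 5 8 10 2 6)= [4, 1, 6, 5, 7, 8, 0, 3, 10, 9, 2]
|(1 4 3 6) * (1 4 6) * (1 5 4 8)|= |(1 6 8)(3 5 4)|= 3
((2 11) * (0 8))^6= (11)= [0, 1, 2, 3, 4, 5, 6, 7, 8, 9, 10, 11]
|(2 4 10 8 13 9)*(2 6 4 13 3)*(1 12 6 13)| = 8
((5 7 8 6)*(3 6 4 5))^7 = [0, 1, 2, 6, 8, 4, 3, 5, 7] = (3 6)(4 8 7 5)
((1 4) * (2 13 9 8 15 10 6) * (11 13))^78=[0, 1, 10, 3, 4, 5, 15, 7, 13, 11, 8, 6, 12, 2, 14, 9]=(2 10 8 13)(6 15 9 11)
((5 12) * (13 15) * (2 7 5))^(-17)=(2 12 5 7)(13 15)=[0, 1, 12, 3, 4, 7, 6, 2, 8, 9, 10, 11, 5, 15, 14, 13]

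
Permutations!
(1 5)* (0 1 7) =(0 1 5 7) =[1, 5, 2, 3, 4, 7, 6, 0]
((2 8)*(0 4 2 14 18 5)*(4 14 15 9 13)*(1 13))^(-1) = [5, 9, 4, 3, 13, 18, 6, 7, 2, 15, 10, 11, 12, 1, 0, 8, 16, 17, 14] = (0 5 18 14)(1 9 15 8 2 4 13)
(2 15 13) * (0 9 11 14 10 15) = [9, 1, 0, 3, 4, 5, 6, 7, 8, 11, 15, 14, 12, 2, 10, 13] = (0 9 11 14 10 15 13 2)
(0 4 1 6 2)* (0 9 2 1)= (0 4)(1 6)(2 9)= [4, 6, 9, 3, 0, 5, 1, 7, 8, 2]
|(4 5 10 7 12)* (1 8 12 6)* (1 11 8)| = 8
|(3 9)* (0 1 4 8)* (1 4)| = |(0 4 8)(3 9)| = 6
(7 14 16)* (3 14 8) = (3 14 16 7 8) = [0, 1, 2, 14, 4, 5, 6, 8, 3, 9, 10, 11, 12, 13, 16, 15, 7]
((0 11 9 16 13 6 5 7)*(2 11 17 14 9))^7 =(0 5 13 9 17 7 6 16 14)(2 11) =[5, 1, 11, 3, 4, 13, 16, 6, 8, 17, 10, 2, 12, 9, 0, 15, 14, 7]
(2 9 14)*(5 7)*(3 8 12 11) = [0, 1, 9, 8, 4, 7, 6, 5, 12, 14, 10, 3, 11, 13, 2] = (2 9 14)(3 8 12 11)(5 7)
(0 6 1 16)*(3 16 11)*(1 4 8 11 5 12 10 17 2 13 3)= (0 6 4 8 11 1 5 12 10 17 2 13 3 16)= [6, 5, 13, 16, 8, 12, 4, 7, 11, 9, 17, 1, 10, 3, 14, 15, 0, 2]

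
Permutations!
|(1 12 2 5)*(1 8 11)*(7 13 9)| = |(1 12 2 5 8 11)(7 13 9)| = 6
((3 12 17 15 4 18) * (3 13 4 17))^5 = [0, 1, 2, 12, 13, 5, 6, 7, 8, 9, 10, 11, 3, 18, 14, 17, 16, 15, 4] = (3 12)(4 13 18)(15 17)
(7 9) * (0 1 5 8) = (0 1 5 8)(7 9) = [1, 5, 2, 3, 4, 8, 6, 9, 0, 7]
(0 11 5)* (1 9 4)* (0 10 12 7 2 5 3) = (0 11 3)(1 9 4)(2 5 10 12 7) = [11, 9, 5, 0, 1, 10, 6, 2, 8, 4, 12, 3, 7]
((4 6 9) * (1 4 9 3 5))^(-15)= [0, 1, 2, 3, 4, 5, 6, 7, 8, 9]= (9)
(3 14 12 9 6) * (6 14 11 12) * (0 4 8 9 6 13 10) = (0 4 8 9 14 13 10)(3 11 12 6) = [4, 1, 2, 11, 8, 5, 3, 7, 9, 14, 0, 12, 6, 10, 13]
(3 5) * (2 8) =(2 8)(3 5) =[0, 1, 8, 5, 4, 3, 6, 7, 2]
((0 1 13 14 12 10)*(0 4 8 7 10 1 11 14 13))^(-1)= (0 1 12 14 11)(4 10 7 8)= [1, 12, 2, 3, 10, 5, 6, 8, 4, 9, 7, 0, 14, 13, 11]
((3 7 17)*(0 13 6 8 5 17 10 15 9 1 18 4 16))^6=[3, 6, 2, 18, 5, 9, 10, 4, 15, 13, 16, 11, 12, 7, 14, 0, 17, 1, 8]=(0 3 18 8 15)(1 6 10 16 17)(4 5 9 13 7)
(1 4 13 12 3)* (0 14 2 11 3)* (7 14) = (0 7 14 2 11 3 1 4 13 12) = [7, 4, 11, 1, 13, 5, 6, 14, 8, 9, 10, 3, 0, 12, 2]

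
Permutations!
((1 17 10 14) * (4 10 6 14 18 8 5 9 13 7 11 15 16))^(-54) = (1 6)(4 10 18 8 5 9 13 7 11 15 16)(14 17) = [0, 6, 2, 3, 10, 9, 1, 11, 5, 13, 18, 15, 12, 7, 17, 16, 4, 14, 8]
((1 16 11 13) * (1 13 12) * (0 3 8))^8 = (16)(0 8 3) = [8, 1, 2, 0, 4, 5, 6, 7, 3, 9, 10, 11, 12, 13, 14, 15, 16]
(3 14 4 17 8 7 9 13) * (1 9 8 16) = [0, 9, 2, 14, 17, 5, 6, 8, 7, 13, 10, 11, 12, 3, 4, 15, 1, 16] = (1 9 13 3 14 4 17 16)(7 8)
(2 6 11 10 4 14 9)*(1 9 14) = [0, 9, 6, 3, 1, 5, 11, 7, 8, 2, 4, 10, 12, 13, 14] = (14)(1 9 2 6 11 10 4)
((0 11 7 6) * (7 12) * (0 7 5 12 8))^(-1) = [8, 1, 2, 3, 4, 12, 7, 6, 11, 9, 10, 0, 5] = (0 8 11)(5 12)(6 7)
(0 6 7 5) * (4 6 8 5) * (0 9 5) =(0 8)(4 6 7)(5 9) =[8, 1, 2, 3, 6, 9, 7, 4, 0, 5]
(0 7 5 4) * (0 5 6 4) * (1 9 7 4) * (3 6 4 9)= (0 9 7 4 5)(1 3 6)= [9, 3, 2, 6, 5, 0, 1, 4, 8, 7]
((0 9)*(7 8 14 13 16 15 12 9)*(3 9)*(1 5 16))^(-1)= [9, 13, 2, 12, 4, 1, 6, 0, 7, 3, 10, 11, 15, 14, 8, 16, 5]= (0 9 3 12 15 16 5 1 13 14 8 7)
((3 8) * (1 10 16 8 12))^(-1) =(1 12 3 8 16 10) =[0, 12, 2, 8, 4, 5, 6, 7, 16, 9, 1, 11, 3, 13, 14, 15, 10]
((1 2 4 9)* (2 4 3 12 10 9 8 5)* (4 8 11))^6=(1 10 3 5)(2 8 9 12)=[0, 10, 8, 5, 4, 1, 6, 7, 9, 12, 3, 11, 2]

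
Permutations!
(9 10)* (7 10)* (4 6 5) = (4 6 5)(7 10 9) = [0, 1, 2, 3, 6, 4, 5, 10, 8, 7, 9]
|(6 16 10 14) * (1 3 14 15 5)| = 8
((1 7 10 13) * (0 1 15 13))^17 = (0 1 7 10)(13 15) = [1, 7, 2, 3, 4, 5, 6, 10, 8, 9, 0, 11, 12, 15, 14, 13]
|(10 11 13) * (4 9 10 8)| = 6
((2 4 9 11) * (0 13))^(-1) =(0 13)(2 11 9 4) =[13, 1, 11, 3, 2, 5, 6, 7, 8, 4, 10, 9, 12, 0]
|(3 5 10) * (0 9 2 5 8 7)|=8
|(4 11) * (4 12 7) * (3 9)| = 4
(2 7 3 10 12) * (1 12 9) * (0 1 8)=(0 1 12 2 7 3 10 9 8)=[1, 12, 7, 10, 4, 5, 6, 3, 0, 8, 9, 11, 2]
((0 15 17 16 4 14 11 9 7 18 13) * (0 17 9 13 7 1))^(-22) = (18)(0 9)(1 15)(4 11 17)(13 16 14) = [9, 15, 2, 3, 11, 5, 6, 7, 8, 0, 10, 17, 12, 16, 13, 1, 14, 4, 18]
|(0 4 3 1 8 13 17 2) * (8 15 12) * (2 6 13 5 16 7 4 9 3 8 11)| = 120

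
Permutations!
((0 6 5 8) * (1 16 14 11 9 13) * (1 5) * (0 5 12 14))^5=(0 6 1 16)(5 8)=[6, 16, 2, 3, 4, 8, 1, 7, 5, 9, 10, 11, 12, 13, 14, 15, 0]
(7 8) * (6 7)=[0, 1, 2, 3, 4, 5, 7, 8, 6]=(6 7 8)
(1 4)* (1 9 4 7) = (1 7)(4 9) = [0, 7, 2, 3, 9, 5, 6, 1, 8, 4]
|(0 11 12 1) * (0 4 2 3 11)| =6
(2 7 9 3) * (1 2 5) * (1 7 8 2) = (2 8)(3 5 7 9) = [0, 1, 8, 5, 4, 7, 6, 9, 2, 3]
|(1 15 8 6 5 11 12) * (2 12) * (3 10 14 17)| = |(1 15 8 6 5 11 2 12)(3 10 14 17)| = 8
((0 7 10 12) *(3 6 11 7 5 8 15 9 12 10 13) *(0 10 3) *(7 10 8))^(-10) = [7, 1, 2, 11, 4, 13, 10, 0, 9, 8, 6, 3, 15, 5, 14, 12] = (0 7)(3 11)(5 13)(6 10)(8 9)(12 15)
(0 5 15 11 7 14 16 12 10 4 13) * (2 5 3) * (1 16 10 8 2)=(0 3 1 16 12 8 2 5 15 11 7 14 10 4 13)=[3, 16, 5, 1, 13, 15, 6, 14, 2, 9, 4, 7, 8, 0, 10, 11, 12]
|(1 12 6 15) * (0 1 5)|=|(0 1 12 6 15 5)|=6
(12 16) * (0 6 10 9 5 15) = [6, 1, 2, 3, 4, 15, 10, 7, 8, 5, 9, 11, 16, 13, 14, 0, 12] = (0 6 10 9 5 15)(12 16)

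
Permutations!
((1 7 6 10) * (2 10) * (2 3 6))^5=[0, 7, 10, 6, 4, 5, 3, 2, 8, 9, 1]=(1 7 2 10)(3 6)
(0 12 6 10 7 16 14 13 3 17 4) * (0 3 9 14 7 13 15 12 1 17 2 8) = [1, 17, 8, 2, 3, 5, 10, 16, 0, 14, 13, 11, 6, 9, 15, 12, 7, 4] = (0 1 17 4 3 2 8)(6 10 13 9 14 15 12)(7 16)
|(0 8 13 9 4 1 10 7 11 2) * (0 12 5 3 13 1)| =13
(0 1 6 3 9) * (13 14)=(0 1 6 3 9)(13 14)=[1, 6, 2, 9, 4, 5, 3, 7, 8, 0, 10, 11, 12, 14, 13]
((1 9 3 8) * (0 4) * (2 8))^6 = (1 9 3 2 8) = [0, 9, 8, 2, 4, 5, 6, 7, 1, 3]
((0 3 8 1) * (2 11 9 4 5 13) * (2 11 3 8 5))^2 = (0 1 8)(2 5 11 4 3 13 9) = [1, 8, 5, 13, 3, 11, 6, 7, 0, 2, 10, 4, 12, 9]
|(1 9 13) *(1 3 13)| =2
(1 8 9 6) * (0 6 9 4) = [6, 8, 2, 3, 0, 5, 1, 7, 4, 9] = (9)(0 6 1 8 4)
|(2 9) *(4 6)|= 2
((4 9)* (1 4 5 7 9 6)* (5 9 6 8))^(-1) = (9)(1 6 7 5 8 4) = [0, 6, 2, 3, 1, 8, 7, 5, 4, 9]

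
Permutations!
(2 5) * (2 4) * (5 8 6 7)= (2 8 6 7 5 4)= [0, 1, 8, 3, 2, 4, 7, 5, 6]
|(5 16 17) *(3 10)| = 6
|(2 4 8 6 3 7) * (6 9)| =|(2 4 8 9 6 3 7)| =7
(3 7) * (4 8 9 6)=(3 7)(4 8 9 6)=[0, 1, 2, 7, 8, 5, 4, 3, 9, 6]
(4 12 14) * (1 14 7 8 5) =(1 14 4 12 7 8 5) =[0, 14, 2, 3, 12, 1, 6, 8, 5, 9, 10, 11, 7, 13, 4]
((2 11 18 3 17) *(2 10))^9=(2 3)(10 18)(11 17)=[0, 1, 3, 2, 4, 5, 6, 7, 8, 9, 18, 17, 12, 13, 14, 15, 16, 11, 10]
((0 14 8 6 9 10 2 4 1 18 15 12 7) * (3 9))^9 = [1, 3, 8, 7, 6, 5, 12, 4, 15, 0, 14, 11, 2, 13, 18, 10, 16, 17, 9] = (0 1 3 7 4 6 12 2 8 15 10 14 18 9)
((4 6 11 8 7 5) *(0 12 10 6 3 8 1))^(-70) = [10, 12, 2, 3, 4, 5, 1, 7, 8, 9, 11, 0, 6] = (0 10 11)(1 12 6)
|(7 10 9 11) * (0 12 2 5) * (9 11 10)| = |(0 12 2 5)(7 9 10 11)| = 4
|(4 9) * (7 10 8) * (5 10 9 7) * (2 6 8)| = |(2 6 8 5 10)(4 7 9)| = 15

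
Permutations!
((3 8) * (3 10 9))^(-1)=(3 9 10 8)=[0, 1, 2, 9, 4, 5, 6, 7, 3, 10, 8]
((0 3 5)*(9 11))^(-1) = (0 5 3)(9 11) = [5, 1, 2, 0, 4, 3, 6, 7, 8, 11, 10, 9]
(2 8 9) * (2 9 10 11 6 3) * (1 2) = (1 2 8 10 11 6 3) = [0, 2, 8, 1, 4, 5, 3, 7, 10, 9, 11, 6]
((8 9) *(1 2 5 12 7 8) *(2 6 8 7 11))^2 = (1 8)(2 12)(5 11)(6 9) = [0, 8, 12, 3, 4, 11, 9, 7, 1, 6, 10, 5, 2]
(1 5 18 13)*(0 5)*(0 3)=(0 5 18 13 1 3)=[5, 3, 2, 0, 4, 18, 6, 7, 8, 9, 10, 11, 12, 1, 14, 15, 16, 17, 13]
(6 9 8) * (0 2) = (0 2)(6 9 8) = [2, 1, 0, 3, 4, 5, 9, 7, 6, 8]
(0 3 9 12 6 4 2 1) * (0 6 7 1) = (0 3 9 12 7 1 6 4 2) = [3, 6, 0, 9, 2, 5, 4, 1, 8, 12, 10, 11, 7]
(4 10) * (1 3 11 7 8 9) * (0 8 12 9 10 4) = (0 8 10)(1 3 11 7 12 9) = [8, 3, 2, 11, 4, 5, 6, 12, 10, 1, 0, 7, 9]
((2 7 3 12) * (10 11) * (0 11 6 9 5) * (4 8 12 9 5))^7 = (12)(0 10 5 11 6) = [10, 1, 2, 3, 4, 11, 0, 7, 8, 9, 5, 6, 12]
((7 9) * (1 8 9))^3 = (1 7 9 8) = [0, 7, 2, 3, 4, 5, 6, 9, 1, 8]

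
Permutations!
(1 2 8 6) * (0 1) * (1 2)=(0 2 8 6)=[2, 1, 8, 3, 4, 5, 0, 7, 6]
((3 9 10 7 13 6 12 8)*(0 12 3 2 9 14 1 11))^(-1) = (0 11 1 14 3 6 13 7 10 9 2 8 12) = [11, 14, 8, 6, 4, 5, 13, 10, 12, 2, 9, 1, 0, 7, 3]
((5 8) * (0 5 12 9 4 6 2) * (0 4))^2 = (0 8 9 5 12)(2 6 4) = [8, 1, 6, 3, 2, 12, 4, 7, 9, 5, 10, 11, 0]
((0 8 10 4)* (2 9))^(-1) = [4, 1, 9, 3, 10, 5, 6, 7, 0, 2, 8] = (0 4 10 8)(2 9)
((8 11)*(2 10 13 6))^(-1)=(2 6 13 10)(8 11)=[0, 1, 6, 3, 4, 5, 13, 7, 11, 9, 2, 8, 12, 10]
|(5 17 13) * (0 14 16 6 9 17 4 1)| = 10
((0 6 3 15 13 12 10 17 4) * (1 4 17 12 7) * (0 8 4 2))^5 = (17)(0 7 3 2 13 6 1 15)(4 8)(10 12) = [7, 15, 13, 2, 8, 5, 1, 3, 4, 9, 12, 11, 10, 6, 14, 0, 16, 17]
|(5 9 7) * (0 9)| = 4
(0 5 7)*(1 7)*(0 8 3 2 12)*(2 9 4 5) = [2, 7, 12, 9, 5, 1, 6, 8, 3, 4, 10, 11, 0] = (0 2 12)(1 7 8 3 9 4 5)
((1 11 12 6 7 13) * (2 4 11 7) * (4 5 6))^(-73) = [0, 13, 6, 3, 12, 2, 5, 1, 8, 9, 10, 4, 11, 7] = (1 13 7)(2 6 5)(4 12 11)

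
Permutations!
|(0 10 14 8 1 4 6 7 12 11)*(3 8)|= |(0 10 14 3 8 1 4 6 7 12 11)|= 11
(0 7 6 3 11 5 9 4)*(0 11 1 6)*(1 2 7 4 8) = (0 4 11 5 9 8 1 6 3 2 7) = [4, 6, 7, 2, 11, 9, 3, 0, 1, 8, 10, 5]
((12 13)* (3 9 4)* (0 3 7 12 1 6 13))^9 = (13)(0 4)(3 7)(9 12) = [4, 1, 2, 7, 0, 5, 6, 3, 8, 12, 10, 11, 9, 13]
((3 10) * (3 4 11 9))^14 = [0, 1, 2, 9, 10, 5, 6, 7, 8, 11, 3, 4] = (3 9 11 4 10)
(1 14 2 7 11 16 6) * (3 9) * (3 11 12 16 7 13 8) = (1 14 2 13 8 3 9 11 7 12 16 6) = [0, 14, 13, 9, 4, 5, 1, 12, 3, 11, 10, 7, 16, 8, 2, 15, 6]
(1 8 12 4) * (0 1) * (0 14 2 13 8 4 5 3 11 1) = (1 4 14 2 13 8 12 5 3 11) = [0, 4, 13, 11, 14, 3, 6, 7, 12, 9, 10, 1, 5, 8, 2]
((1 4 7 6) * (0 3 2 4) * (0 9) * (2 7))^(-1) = (0 9 1 6 7 3)(2 4) = [9, 6, 4, 0, 2, 5, 7, 3, 8, 1]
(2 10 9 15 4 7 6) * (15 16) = [0, 1, 10, 3, 7, 5, 2, 6, 8, 16, 9, 11, 12, 13, 14, 4, 15] = (2 10 9 16 15 4 7 6)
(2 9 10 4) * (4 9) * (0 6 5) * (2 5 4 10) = (0 6 4 5)(2 10 9) = [6, 1, 10, 3, 5, 0, 4, 7, 8, 2, 9]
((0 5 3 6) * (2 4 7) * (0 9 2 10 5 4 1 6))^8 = [7, 1, 2, 4, 10, 0, 6, 5, 8, 9, 3] = (0 7 5)(3 4 10)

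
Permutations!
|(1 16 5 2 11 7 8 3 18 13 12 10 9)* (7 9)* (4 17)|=|(1 16 5 2 11 9)(3 18 13 12 10 7 8)(4 17)|=42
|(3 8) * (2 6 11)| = |(2 6 11)(3 8)| = 6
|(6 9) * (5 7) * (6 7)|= |(5 6 9 7)|= 4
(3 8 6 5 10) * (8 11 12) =(3 11 12 8 6 5 10) =[0, 1, 2, 11, 4, 10, 5, 7, 6, 9, 3, 12, 8]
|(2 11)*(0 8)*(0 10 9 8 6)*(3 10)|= 4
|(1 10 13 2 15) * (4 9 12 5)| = |(1 10 13 2 15)(4 9 12 5)| = 20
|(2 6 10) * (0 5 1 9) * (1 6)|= |(0 5 6 10 2 1 9)|= 7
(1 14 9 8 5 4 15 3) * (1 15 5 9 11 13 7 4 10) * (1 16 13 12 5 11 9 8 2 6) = (1 14 9 2 6)(3 15)(4 11 12 5 10 16 13 7) = [0, 14, 6, 15, 11, 10, 1, 4, 8, 2, 16, 12, 5, 7, 9, 3, 13]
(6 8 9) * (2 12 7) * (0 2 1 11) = (0 2 12 7 1 11)(6 8 9) = [2, 11, 12, 3, 4, 5, 8, 1, 9, 6, 10, 0, 7]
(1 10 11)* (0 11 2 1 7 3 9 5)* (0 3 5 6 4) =(0 11 7 5 3 9 6 4)(1 10 2) =[11, 10, 1, 9, 0, 3, 4, 5, 8, 6, 2, 7]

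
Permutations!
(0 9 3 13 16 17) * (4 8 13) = (0 9 3 4 8 13 16 17) = [9, 1, 2, 4, 8, 5, 6, 7, 13, 3, 10, 11, 12, 16, 14, 15, 17, 0]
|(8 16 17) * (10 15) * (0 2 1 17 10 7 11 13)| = 11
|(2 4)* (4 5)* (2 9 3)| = 5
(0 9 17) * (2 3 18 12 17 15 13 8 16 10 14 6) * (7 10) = [9, 1, 3, 18, 4, 5, 2, 10, 16, 15, 14, 11, 17, 8, 6, 13, 7, 0, 12] = (0 9 15 13 8 16 7 10 14 6 2 3 18 12 17)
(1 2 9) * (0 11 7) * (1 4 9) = [11, 2, 1, 3, 9, 5, 6, 0, 8, 4, 10, 7] = (0 11 7)(1 2)(4 9)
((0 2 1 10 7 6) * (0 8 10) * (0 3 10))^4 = (0 10)(1 6)(2 7)(3 8) = [10, 6, 7, 8, 4, 5, 1, 2, 3, 9, 0]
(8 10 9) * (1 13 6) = (1 13 6)(8 10 9) = [0, 13, 2, 3, 4, 5, 1, 7, 10, 8, 9, 11, 12, 6]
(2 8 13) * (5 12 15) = [0, 1, 8, 3, 4, 12, 6, 7, 13, 9, 10, 11, 15, 2, 14, 5] = (2 8 13)(5 12 15)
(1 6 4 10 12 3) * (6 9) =(1 9 6 4 10 12 3) =[0, 9, 2, 1, 10, 5, 4, 7, 8, 6, 12, 11, 3]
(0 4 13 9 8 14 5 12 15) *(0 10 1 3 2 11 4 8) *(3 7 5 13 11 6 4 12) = (0 8 14 13 9)(1 7 5 3 2 6 4 11 12 15 10) = [8, 7, 6, 2, 11, 3, 4, 5, 14, 0, 1, 12, 15, 9, 13, 10]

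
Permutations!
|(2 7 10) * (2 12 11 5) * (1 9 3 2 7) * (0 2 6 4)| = 35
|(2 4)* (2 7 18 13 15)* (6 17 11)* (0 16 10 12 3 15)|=|(0 16 10 12 3 15 2 4 7 18 13)(6 17 11)|=33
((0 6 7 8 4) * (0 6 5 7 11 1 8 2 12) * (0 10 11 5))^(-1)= (1 11 10 12 2 7 5 6 4 8)= [0, 11, 7, 3, 8, 6, 4, 5, 1, 9, 12, 10, 2]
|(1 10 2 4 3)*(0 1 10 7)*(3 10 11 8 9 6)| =|(0 1 7)(2 4 10)(3 11 8 9 6)| =15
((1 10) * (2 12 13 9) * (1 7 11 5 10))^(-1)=(2 9 13 12)(5 11 7 10)=[0, 1, 9, 3, 4, 11, 6, 10, 8, 13, 5, 7, 2, 12]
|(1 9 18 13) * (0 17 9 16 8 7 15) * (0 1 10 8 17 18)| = 11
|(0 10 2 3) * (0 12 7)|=6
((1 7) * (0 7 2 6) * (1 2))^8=(7)=[0, 1, 2, 3, 4, 5, 6, 7]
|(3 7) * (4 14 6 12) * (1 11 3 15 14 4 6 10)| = |(1 11 3 7 15 14 10)(6 12)| = 14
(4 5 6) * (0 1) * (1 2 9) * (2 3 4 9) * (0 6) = [3, 6, 2, 4, 5, 0, 9, 7, 8, 1] = (0 3 4 5)(1 6 9)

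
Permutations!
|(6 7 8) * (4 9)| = 6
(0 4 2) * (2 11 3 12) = (0 4 11 3 12 2) = [4, 1, 0, 12, 11, 5, 6, 7, 8, 9, 10, 3, 2]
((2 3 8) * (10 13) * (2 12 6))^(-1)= (2 6 12 8 3)(10 13)= [0, 1, 6, 2, 4, 5, 12, 7, 3, 9, 13, 11, 8, 10]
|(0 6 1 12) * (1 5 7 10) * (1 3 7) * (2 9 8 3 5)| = |(0 6 2 9 8 3 7 10 5 1 12)| = 11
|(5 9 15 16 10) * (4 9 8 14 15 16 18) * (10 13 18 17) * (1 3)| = |(1 3)(4 9 16 13 18)(5 8 14 15 17 10)| = 30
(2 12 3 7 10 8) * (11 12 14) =[0, 1, 14, 7, 4, 5, 6, 10, 2, 9, 8, 12, 3, 13, 11] =(2 14 11 12 3 7 10 8)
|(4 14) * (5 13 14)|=|(4 5 13 14)|=4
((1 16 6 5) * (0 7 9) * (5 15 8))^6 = (16) = [0, 1, 2, 3, 4, 5, 6, 7, 8, 9, 10, 11, 12, 13, 14, 15, 16]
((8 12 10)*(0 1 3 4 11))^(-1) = (0 11 4 3 1)(8 10 12) = [11, 0, 2, 1, 3, 5, 6, 7, 10, 9, 12, 4, 8]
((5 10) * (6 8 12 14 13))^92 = (6 12 13 8 14) = [0, 1, 2, 3, 4, 5, 12, 7, 14, 9, 10, 11, 13, 8, 6]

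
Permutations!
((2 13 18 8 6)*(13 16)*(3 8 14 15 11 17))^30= (2 3 15 13 6 17 14 16 8 11 18)= [0, 1, 3, 15, 4, 5, 17, 7, 11, 9, 10, 18, 12, 6, 16, 13, 8, 14, 2]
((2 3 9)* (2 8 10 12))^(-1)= (2 12 10 8 9 3)= [0, 1, 12, 2, 4, 5, 6, 7, 9, 3, 8, 11, 10]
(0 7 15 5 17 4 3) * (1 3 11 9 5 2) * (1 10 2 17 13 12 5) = (0 7 15 17 4 11 9 1 3)(2 10)(5 13 12) = [7, 3, 10, 0, 11, 13, 6, 15, 8, 1, 2, 9, 5, 12, 14, 17, 16, 4]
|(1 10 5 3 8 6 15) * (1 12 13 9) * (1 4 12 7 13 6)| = |(1 10 5 3 8)(4 12 6 15 7 13 9)| = 35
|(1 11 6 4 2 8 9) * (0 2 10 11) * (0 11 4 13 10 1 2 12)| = 6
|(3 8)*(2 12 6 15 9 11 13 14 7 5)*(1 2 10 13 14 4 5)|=36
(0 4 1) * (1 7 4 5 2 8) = (0 5 2 8 1)(4 7) = [5, 0, 8, 3, 7, 2, 6, 4, 1]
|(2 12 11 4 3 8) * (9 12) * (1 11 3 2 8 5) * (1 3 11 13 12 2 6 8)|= 14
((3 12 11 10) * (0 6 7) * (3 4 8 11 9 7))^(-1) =(0 7 9 12 3 6)(4 10 11 8) =[7, 1, 2, 6, 10, 5, 0, 9, 4, 12, 11, 8, 3]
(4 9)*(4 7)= (4 9 7)= [0, 1, 2, 3, 9, 5, 6, 4, 8, 7]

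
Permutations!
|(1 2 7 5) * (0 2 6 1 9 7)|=6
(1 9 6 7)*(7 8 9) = [0, 7, 2, 3, 4, 5, 8, 1, 9, 6] = (1 7)(6 8 9)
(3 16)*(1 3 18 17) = [0, 3, 2, 16, 4, 5, 6, 7, 8, 9, 10, 11, 12, 13, 14, 15, 18, 1, 17] = (1 3 16 18 17)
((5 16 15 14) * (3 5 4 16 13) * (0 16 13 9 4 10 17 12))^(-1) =(0 12 17 10 14 15 16)(3 13 4 9 5) =[12, 1, 2, 13, 9, 3, 6, 7, 8, 5, 14, 11, 17, 4, 15, 16, 0, 10]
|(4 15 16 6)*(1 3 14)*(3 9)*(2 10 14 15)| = |(1 9 3 15 16 6 4 2 10 14)| = 10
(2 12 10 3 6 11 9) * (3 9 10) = (2 12 3 6 11 10 9) = [0, 1, 12, 6, 4, 5, 11, 7, 8, 2, 9, 10, 3]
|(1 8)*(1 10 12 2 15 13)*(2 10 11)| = |(1 8 11 2 15 13)(10 12)| = 6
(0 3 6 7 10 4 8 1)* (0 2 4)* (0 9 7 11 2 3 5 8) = [5, 3, 4, 6, 0, 8, 11, 10, 1, 7, 9, 2] = (0 5 8 1 3 6 11 2 4)(7 10 9)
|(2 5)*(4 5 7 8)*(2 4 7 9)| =2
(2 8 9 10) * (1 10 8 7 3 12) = (1 10 2 7 3 12)(8 9) = [0, 10, 7, 12, 4, 5, 6, 3, 9, 8, 2, 11, 1]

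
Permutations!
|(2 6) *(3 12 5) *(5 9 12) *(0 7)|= |(0 7)(2 6)(3 5)(9 12)|= 2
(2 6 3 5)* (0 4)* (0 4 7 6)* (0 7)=(2 7 6 3 5)=[0, 1, 7, 5, 4, 2, 3, 6]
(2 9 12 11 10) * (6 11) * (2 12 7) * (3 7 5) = [0, 1, 9, 7, 4, 3, 11, 2, 8, 5, 12, 10, 6] = (2 9 5 3 7)(6 11 10 12)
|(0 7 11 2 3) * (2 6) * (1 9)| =|(0 7 11 6 2 3)(1 9)| =6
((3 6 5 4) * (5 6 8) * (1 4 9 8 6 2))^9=(9)(1 2 6 3 4)=[0, 2, 6, 4, 1, 5, 3, 7, 8, 9]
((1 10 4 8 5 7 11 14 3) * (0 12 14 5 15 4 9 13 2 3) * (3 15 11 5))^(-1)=(0 14 12)(1 3 11 8 4 15 2 13 9 10)(5 7)=[14, 3, 13, 11, 15, 7, 6, 5, 4, 10, 1, 8, 0, 9, 12, 2]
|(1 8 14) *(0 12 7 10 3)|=15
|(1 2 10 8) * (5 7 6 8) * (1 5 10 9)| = 12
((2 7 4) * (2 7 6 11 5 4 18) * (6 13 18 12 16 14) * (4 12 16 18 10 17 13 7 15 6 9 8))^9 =(2 11 8 7 5 4 16 12 15 14 18 6 9) =[0, 1, 11, 3, 16, 4, 9, 5, 7, 2, 10, 8, 15, 13, 18, 14, 12, 17, 6]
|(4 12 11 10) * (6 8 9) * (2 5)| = |(2 5)(4 12 11 10)(6 8 9)| = 12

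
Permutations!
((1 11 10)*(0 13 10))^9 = [11, 10, 2, 3, 4, 5, 6, 7, 8, 9, 13, 1, 12, 0] = (0 11 1 10 13)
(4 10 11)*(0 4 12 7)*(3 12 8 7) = (0 4 10 11 8 7)(3 12) = [4, 1, 2, 12, 10, 5, 6, 0, 7, 9, 11, 8, 3]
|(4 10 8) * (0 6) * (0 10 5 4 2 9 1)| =14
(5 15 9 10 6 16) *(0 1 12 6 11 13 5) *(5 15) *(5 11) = (0 1 12 6 16)(5 11 13 15 9 10) = [1, 12, 2, 3, 4, 11, 16, 7, 8, 10, 5, 13, 6, 15, 14, 9, 0]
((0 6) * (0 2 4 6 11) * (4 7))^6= (11)(2 4)(6 7)= [0, 1, 4, 3, 2, 5, 7, 6, 8, 9, 10, 11]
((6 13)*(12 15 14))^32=(12 14 15)=[0, 1, 2, 3, 4, 5, 6, 7, 8, 9, 10, 11, 14, 13, 15, 12]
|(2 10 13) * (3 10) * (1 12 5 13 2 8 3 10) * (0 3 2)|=|(0 3 1 12 5 13 8 2 10)|=9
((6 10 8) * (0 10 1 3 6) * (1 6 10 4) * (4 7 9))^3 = (0 4 10 7 1 8 9 3) = [4, 8, 2, 0, 10, 5, 6, 1, 9, 3, 7]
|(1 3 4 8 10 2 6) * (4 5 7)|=9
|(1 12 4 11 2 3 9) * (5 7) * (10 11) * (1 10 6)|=|(1 12 4 6)(2 3 9 10 11)(5 7)|=20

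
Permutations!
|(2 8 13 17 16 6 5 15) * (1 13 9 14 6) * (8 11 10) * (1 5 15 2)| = 13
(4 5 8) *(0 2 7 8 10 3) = [2, 1, 7, 0, 5, 10, 6, 8, 4, 9, 3] = (0 2 7 8 4 5 10 3)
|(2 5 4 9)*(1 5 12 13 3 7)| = |(1 5 4 9 2 12 13 3 7)| = 9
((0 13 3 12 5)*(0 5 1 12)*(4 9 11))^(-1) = (0 3 13)(1 12)(4 11 9) = [3, 12, 2, 13, 11, 5, 6, 7, 8, 4, 10, 9, 1, 0]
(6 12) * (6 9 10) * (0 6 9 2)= (0 6 12 2)(9 10)= [6, 1, 0, 3, 4, 5, 12, 7, 8, 10, 9, 11, 2]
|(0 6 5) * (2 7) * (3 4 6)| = 10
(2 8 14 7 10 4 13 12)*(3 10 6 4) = (2 8 14 7 6 4 13 12)(3 10) = [0, 1, 8, 10, 13, 5, 4, 6, 14, 9, 3, 11, 2, 12, 7]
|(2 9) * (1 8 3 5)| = 4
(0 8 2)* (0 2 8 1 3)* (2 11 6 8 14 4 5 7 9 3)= (0 1 2 11 6 8 14 4 5 7 9 3)= [1, 2, 11, 0, 5, 7, 8, 9, 14, 3, 10, 6, 12, 13, 4]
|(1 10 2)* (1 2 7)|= 3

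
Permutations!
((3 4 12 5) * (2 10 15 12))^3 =[0, 1, 12, 10, 15, 2, 6, 7, 8, 9, 5, 11, 4, 13, 14, 3] =(2 12 4 15 3 10 5)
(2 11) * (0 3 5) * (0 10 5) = [3, 1, 11, 0, 4, 10, 6, 7, 8, 9, 5, 2] = (0 3)(2 11)(5 10)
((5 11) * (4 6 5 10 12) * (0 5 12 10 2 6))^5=(0 12 2 5 4 6 11)=[12, 1, 5, 3, 6, 4, 11, 7, 8, 9, 10, 0, 2]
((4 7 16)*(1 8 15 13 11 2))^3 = [0, 13, 15, 3, 4, 5, 6, 7, 11, 9, 10, 8, 12, 1, 14, 2, 16] = (16)(1 13)(2 15)(8 11)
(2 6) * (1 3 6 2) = (1 3 6) = [0, 3, 2, 6, 4, 5, 1]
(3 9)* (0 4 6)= (0 4 6)(3 9)= [4, 1, 2, 9, 6, 5, 0, 7, 8, 3]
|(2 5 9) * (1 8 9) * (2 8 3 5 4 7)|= 6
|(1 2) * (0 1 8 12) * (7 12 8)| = |(0 1 2 7 12)| = 5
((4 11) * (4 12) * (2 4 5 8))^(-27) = [0, 1, 12, 3, 5, 4, 6, 7, 11, 9, 10, 8, 2] = (2 12)(4 5)(8 11)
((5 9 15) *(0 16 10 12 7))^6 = (0 16 10 12 7) = [16, 1, 2, 3, 4, 5, 6, 0, 8, 9, 12, 11, 7, 13, 14, 15, 10]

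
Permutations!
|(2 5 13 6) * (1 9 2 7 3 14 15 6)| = |(1 9 2 5 13)(3 14 15 6 7)| = 5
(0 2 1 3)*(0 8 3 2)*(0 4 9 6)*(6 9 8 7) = (9)(0 4 8 3 7 6)(1 2) = [4, 2, 1, 7, 8, 5, 0, 6, 3, 9]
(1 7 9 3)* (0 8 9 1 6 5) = (0 8 9 3 6 5)(1 7) = [8, 7, 2, 6, 4, 0, 5, 1, 9, 3]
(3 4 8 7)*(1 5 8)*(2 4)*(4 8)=(1 5 4)(2 8 7 3)=[0, 5, 8, 2, 1, 4, 6, 3, 7]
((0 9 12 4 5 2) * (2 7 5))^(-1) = [2, 1, 4, 3, 12, 7, 6, 5, 8, 0, 10, 11, 9] = (0 2 4 12 9)(5 7)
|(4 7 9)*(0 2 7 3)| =6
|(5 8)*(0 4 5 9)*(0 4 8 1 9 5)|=6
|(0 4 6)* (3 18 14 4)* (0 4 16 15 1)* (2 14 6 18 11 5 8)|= |(0 3 11 5 8 2 14 16 15 1)(4 18 6)|= 30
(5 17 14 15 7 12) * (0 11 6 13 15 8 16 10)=[11, 1, 2, 3, 4, 17, 13, 12, 16, 9, 0, 6, 5, 15, 8, 7, 10, 14]=(0 11 6 13 15 7 12 5 17 14 8 16 10)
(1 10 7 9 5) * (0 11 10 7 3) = (0 11 10 3)(1 7 9 5) = [11, 7, 2, 0, 4, 1, 6, 9, 8, 5, 3, 10]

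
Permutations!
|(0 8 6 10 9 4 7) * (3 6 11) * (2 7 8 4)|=|(0 4 8 11 3 6 10 9 2 7)|=10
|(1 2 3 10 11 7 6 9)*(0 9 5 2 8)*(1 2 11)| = 28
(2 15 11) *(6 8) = (2 15 11)(6 8) = [0, 1, 15, 3, 4, 5, 8, 7, 6, 9, 10, 2, 12, 13, 14, 11]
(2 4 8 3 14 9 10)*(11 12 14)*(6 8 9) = (2 4 9 10)(3 11 12 14 6 8) = [0, 1, 4, 11, 9, 5, 8, 7, 3, 10, 2, 12, 14, 13, 6]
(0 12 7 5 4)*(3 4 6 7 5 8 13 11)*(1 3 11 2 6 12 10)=[10, 3, 6, 4, 0, 12, 7, 8, 13, 9, 1, 11, 5, 2]=(0 10 1 3 4)(2 6 7 8 13)(5 12)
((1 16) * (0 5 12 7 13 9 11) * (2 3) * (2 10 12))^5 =(0 12)(1 16)(2 13)(3 9)(5 7)(10 11) =[12, 16, 13, 9, 4, 7, 6, 5, 8, 3, 11, 10, 0, 2, 14, 15, 1]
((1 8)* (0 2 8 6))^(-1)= (0 6 1 8 2)= [6, 8, 0, 3, 4, 5, 1, 7, 2]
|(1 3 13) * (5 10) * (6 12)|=6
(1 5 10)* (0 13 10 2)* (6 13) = [6, 5, 0, 3, 4, 2, 13, 7, 8, 9, 1, 11, 12, 10] = (0 6 13 10 1 5 2)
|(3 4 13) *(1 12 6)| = 3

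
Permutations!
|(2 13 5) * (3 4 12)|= 3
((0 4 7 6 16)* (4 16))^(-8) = (16)(4 7 6) = [0, 1, 2, 3, 7, 5, 4, 6, 8, 9, 10, 11, 12, 13, 14, 15, 16]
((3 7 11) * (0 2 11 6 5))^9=(0 11 7 5 2 3 6)=[11, 1, 3, 6, 4, 2, 0, 5, 8, 9, 10, 7]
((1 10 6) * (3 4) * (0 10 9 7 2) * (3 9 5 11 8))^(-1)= (0 2 7 9 4 3 8 11 5 1 6 10)= [2, 6, 7, 8, 3, 1, 10, 9, 11, 4, 0, 5]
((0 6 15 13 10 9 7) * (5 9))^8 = (15) = [0, 1, 2, 3, 4, 5, 6, 7, 8, 9, 10, 11, 12, 13, 14, 15]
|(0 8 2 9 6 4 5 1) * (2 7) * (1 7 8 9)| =|(0 9 6 4 5 7 2 1)| =8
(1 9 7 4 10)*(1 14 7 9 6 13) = (1 6 13)(4 10 14 7) = [0, 6, 2, 3, 10, 5, 13, 4, 8, 9, 14, 11, 12, 1, 7]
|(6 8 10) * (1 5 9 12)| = 12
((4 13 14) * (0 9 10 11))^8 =(4 14 13) =[0, 1, 2, 3, 14, 5, 6, 7, 8, 9, 10, 11, 12, 4, 13]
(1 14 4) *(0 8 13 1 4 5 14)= (0 8 13 1)(5 14)= [8, 0, 2, 3, 4, 14, 6, 7, 13, 9, 10, 11, 12, 1, 5]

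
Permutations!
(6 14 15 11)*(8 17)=(6 14 15 11)(8 17)=[0, 1, 2, 3, 4, 5, 14, 7, 17, 9, 10, 6, 12, 13, 15, 11, 16, 8]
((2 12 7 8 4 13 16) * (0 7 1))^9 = (16) = [0, 1, 2, 3, 4, 5, 6, 7, 8, 9, 10, 11, 12, 13, 14, 15, 16]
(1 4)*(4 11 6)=(1 11 6 4)=[0, 11, 2, 3, 1, 5, 4, 7, 8, 9, 10, 6]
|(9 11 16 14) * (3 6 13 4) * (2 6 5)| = 12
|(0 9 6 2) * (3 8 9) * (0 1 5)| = |(0 3 8 9 6 2 1 5)| = 8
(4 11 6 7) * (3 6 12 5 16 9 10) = (3 6 7 4 11 12 5 16 9 10) = [0, 1, 2, 6, 11, 16, 7, 4, 8, 10, 3, 12, 5, 13, 14, 15, 9]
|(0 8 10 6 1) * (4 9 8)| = |(0 4 9 8 10 6 1)| = 7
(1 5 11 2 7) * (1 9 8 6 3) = (1 5 11 2 7 9 8 6 3) = [0, 5, 7, 1, 4, 11, 3, 9, 6, 8, 10, 2]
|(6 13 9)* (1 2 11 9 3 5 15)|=9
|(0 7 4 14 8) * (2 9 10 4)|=8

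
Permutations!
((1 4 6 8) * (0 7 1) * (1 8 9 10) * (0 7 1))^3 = [6, 9, 2, 3, 10, 5, 0, 8, 7, 1, 4] = (0 6)(1 9)(4 10)(7 8)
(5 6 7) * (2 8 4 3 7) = (2 8 4 3 7 5 6) = [0, 1, 8, 7, 3, 6, 2, 5, 4]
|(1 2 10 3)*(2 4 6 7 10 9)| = 6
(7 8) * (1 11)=(1 11)(7 8)=[0, 11, 2, 3, 4, 5, 6, 8, 7, 9, 10, 1]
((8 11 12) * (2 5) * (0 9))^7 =[9, 1, 5, 3, 4, 2, 6, 7, 11, 0, 10, 12, 8] =(0 9)(2 5)(8 11 12)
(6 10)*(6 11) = (6 10 11) = [0, 1, 2, 3, 4, 5, 10, 7, 8, 9, 11, 6]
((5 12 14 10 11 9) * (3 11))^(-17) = (3 12 11 14 9 10 5) = [0, 1, 2, 12, 4, 3, 6, 7, 8, 10, 5, 14, 11, 13, 9]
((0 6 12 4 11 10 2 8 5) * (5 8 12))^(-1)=(0 5 6)(2 10 11 4 12)=[5, 1, 10, 3, 12, 6, 0, 7, 8, 9, 11, 4, 2]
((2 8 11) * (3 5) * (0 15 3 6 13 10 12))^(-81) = [12, 1, 2, 15, 4, 3, 5, 7, 8, 9, 13, 11, 10, 6, 14, 0] = (0 12 10 13 6 5 3 15)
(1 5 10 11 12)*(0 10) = (0 10 11 12 1 5) = [10, 5, 2, 3, 4, 0, 6, 7, 8, 9, 11, 12, 1]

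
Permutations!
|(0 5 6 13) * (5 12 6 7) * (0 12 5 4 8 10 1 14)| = |(0 5 7 4 8 10 1 14)(6 13 12)| = 24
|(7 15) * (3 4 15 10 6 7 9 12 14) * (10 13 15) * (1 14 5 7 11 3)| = 30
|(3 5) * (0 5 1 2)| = 5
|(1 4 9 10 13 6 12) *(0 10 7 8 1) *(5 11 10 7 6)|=|(0 7 8 1 4 9 6 12)(5 11 10 13)|=8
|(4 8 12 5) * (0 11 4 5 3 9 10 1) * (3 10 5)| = 21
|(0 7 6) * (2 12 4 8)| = 12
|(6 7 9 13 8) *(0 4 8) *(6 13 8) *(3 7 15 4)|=|(0 3 7 9 8 13)(4 6 15)|=6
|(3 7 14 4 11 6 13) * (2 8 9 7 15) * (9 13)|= |(2 8 13 3 15)(4 11 6 9 7 14)|= 30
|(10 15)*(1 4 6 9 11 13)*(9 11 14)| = |(1 4 6 11 13)(9 14)(10 15)| = 10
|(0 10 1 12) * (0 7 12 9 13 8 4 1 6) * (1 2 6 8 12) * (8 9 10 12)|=|(0 12 7 1 10 9 13 8 4 2 6)|=11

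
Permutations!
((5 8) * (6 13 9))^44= (6 9 13)= [0, 1, 2, 3, 4, 5, 9, 7, 8, 13, 10, 11, 12, 6]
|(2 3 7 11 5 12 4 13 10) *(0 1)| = 18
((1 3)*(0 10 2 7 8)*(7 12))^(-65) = (0 10 2 12 7 8)(1 3) = [10, 3, 12, 1, 4, 5, 6, 8, 0, 9, 2, 11, 7]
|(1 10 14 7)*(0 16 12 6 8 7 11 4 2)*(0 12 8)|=12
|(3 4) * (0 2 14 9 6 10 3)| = 8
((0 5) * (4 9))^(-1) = [5, 1, 2, 3, 9, 0, 6, 7, 8, 4] = (0 5)(4 9)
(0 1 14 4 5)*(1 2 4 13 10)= (0 2 4 5)(1 14 13 10)= [2, 14, 4, 3, 5, 0, 6, 7, 8, 9, 1, 11, 12, 10, 13]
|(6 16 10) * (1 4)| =|(1 4)(6 16 10)| =6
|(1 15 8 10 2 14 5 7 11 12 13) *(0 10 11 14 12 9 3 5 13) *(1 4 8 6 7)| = 12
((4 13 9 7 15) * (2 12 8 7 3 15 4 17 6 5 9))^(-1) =(2 13 4 7 8 12)(3 9 5 6 17 15) =[0, 1, 13, 9, 7, 6, 17, 8, 12, 5, 10, 11, 2, 4, 14, 3, 16, 15]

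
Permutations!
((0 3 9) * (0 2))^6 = [9, 1, 3, 2, 4, 5, 6, 7, 8, 0] = (0 9)(2 3)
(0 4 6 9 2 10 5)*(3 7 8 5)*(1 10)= (0 4 6 9 2 1 10 3 7 8 5)= [4, 10, 1, 7, 6, 0, 9, 8, 5, 2, 3]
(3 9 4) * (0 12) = [12, 1, 2, 9, 3, 5, 6, 7, 8, 4, 10, 11, 0] = (0 12)(3 9 4)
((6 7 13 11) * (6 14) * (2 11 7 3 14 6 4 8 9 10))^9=(14)(7 13)=[0, 1, 2, 3, 4, 5, 6, 13, 8, 9, 10, 11, 12, 7, 14]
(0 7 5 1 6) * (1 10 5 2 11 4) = (0 7 2 11 4 1 6)(5 10) = [7, 6, 11, 3, 1, 10, 0, 2, 8, 9, 5, 4]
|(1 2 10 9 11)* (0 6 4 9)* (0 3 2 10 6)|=8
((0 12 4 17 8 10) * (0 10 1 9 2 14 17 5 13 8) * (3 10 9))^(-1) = (0 17 14 2 9 10 3 1 8 13 5 4 12) = [17, 8, 9, 1, 12, 4, 6, 7, 13, 10, 3, 11, 0, 5, 2, 15, 16, 14]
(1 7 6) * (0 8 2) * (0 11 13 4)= (0 8 2 11 13 4)(1 7 6)= [8, 7, 11, 3, 0, 5, 1, 6, 2, 9, 10, 13, 12, 4]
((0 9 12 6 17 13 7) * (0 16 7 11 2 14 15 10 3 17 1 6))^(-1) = (0 12 9)(1 6)(2 11 13 17 3 10 15 14)(7 16) = [12, 6, 11, 10, 4, 5, 1, 16, 8, 0, 15, 13, 9, 17, 2, 14, 7, 3]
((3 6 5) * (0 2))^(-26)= (3 6 5)= [0, 1, 2, 6, 4, 3, 5]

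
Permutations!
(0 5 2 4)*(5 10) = [10, 1, 4, 3, 0, 2, 6, 7, 8, 9, 5] = (0 10 5 2 4)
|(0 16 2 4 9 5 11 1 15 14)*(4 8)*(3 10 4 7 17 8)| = 12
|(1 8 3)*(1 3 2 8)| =|(2 8)| =2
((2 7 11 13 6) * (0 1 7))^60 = (0 13 1 6 7 2 11) = [13, 6, 11, 3, 4, 5, 7, 2, 8, 9, 10, 0, 12, 1]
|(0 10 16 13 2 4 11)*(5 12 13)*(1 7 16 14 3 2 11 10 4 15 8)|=15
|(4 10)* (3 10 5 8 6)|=6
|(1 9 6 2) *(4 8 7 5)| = |(1 9 6 2)(4 8 7 5)| = 4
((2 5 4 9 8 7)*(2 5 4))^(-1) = [0, 1, 5, 3, 2, 7, 6, 8, 9, 4] = (2 5 7 8 9 4)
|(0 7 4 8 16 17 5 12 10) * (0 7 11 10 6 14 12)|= 9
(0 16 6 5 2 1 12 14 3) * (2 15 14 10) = (0 16 6 5 15 14 3)(1 12 10 2) = [16, 12, 1, 0, 4, 15, 5, 7, 8, 9, 2, 11, 10, 13, 3, 14, 6]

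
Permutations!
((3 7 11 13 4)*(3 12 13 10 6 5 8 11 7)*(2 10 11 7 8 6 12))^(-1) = (2 4 13 12 10)(5 6)(7 8) = [0, 1, 4, 3, 13, 6, 5, 8, 7, 9, 2, 11, 10, 12]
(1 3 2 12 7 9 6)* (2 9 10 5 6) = [0, 3, 12, 9, 4, 6, 1, 10, 8, 2, 5, 11, 7] = (1 3 9 2 12 7 10 5 6)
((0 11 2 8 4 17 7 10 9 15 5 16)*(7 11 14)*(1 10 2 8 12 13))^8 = [9, 7, 16, 3, 4, 1, 6, 5, 8, 12, 2, 11, 0, 14, 15, 13, 10, 17] = (17)(0 9 12)(1 7 5)(2 16 10)(13 14 15)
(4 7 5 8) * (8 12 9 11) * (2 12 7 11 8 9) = (2 12)(4 11 9 8)(5 7) = [0, 1, 12, 3, 11, 7, 6, 5, 4, 8, 10, 9, 2]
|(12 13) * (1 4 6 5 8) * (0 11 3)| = 30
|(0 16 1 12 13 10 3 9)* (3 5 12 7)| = |(0 16 1 7 3 9)(5 12 13 10)| = 12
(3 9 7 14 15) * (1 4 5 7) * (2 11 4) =[0, 2, 11, 9, 5, 7, 6, 14, 8, 1, 10, 4, 12, 13, 15, 3] =(1 2 11 4 5 7 14 15 3 9)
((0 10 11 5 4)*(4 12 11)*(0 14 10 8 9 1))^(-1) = (0 1 9 8)(4 10 14)(5 11 12) = [1, 9, 2, 3, 10, 11, 6, 7, 0, 8, 14, 12, 5, 13, 4]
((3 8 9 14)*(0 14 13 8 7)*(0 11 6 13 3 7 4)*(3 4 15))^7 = (0 9 13 11 14 4 8 6 7)(3 15) = [9, 1, 2, 15, 8, 5, 7, 0, 6, 13, 10, 14, 12, 11, 4, 3]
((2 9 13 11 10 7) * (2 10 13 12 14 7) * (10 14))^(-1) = (2 10 12 9)(7 14)(11 13) = [0, 1, 10, 3, 4, 5, 6, 14, 8, 2, 12, 13, 9, 11, 7]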